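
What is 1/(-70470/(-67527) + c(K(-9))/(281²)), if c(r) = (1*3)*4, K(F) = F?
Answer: 197481461/206118222 ≈ 0.95810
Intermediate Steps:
c(r) = 12 (c(r) = 3*4 = 12)
1/(-70470/(-67527) + c(K(-9))/(281²)) = 1/(-70470/(-67527) + 12/(281²)) = 1/(-70470*(-1/67527) + 12/78961) = 1/(2610/2501 + 12*(1/78961)) = 1/(2610/2501 + 12/78961) = 1/(206118222/197481461) = 197481461/206118222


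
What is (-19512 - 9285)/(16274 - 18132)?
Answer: 28797/1858 ≈ 15.499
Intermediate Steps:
(-19512 - 9285)/(16274 - 18132) = -28797/(-1858) = -28797*(-1/1858) = 28797/1858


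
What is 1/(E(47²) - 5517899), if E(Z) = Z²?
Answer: -1/638218 ≈ -1.5669e-6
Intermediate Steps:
1/(E(47²) - 5517899) = 1/((47²)² - 5517899) = 1/(2209² - 5517899) = 1/(4879681 - 5517899) = 1/(-638218) = -1/638218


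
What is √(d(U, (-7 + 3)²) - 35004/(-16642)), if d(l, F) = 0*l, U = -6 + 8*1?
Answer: √145634142/8321 ≈ 1.4503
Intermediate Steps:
U = 2 (U = -6 + 8 = 2)
d(l, F) = 0
√(d(U, (-7 + 3)²) - 35004/(-16642)) = √(0 - 35004/(-16642)) = √(0 - 35004*(-1/16642)) = √(0 + 17502/8321) = √(17502/8321) = √145634142/8321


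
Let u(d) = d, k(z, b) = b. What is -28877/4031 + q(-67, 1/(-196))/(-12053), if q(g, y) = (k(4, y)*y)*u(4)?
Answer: -3342715239555/466616515372 ≈ -7.1637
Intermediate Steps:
q(g, y) = 4*y² (q(g, y) = (y*y)*4 = y²*4 = 4*y²)
-28877/4031 + q(-67, 1/(-196))/(-12053) = -28877/4031 + (4*(1/(-196))²)/(-12053) = -28877*1/4031 + (4*(-1/196)²)*(-1/12053) = -28877/4031 + (4*(1/38416))*(-1/12053) = -28877/4031 + (1/9604)*(-1/12053) = -28877/4031 - 1/115757012 = -3342715239555/466616515372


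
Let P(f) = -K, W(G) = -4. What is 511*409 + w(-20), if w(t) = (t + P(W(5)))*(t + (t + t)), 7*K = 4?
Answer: 1471633/7 ≈ 2.1023e+5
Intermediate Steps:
K = 4/7 (K = (1/7)*4 = 4/7 ≈ 0.57143)
P(f) = -4/7 (P(f) = -1*4/7 = -4/7)
w(t) = 3*t*(-4/7 + t) (w(t) = (t - 4/7)*(t + (t + t)) = (-4/7 + t)*(t + 2*t) = (-4/7 + t)*(3*t) = 3*t*(-4/7 + t))
511*409 + w(-20) = 511*409 + (3/7)*(-20)*(-4 + 7*(-20)) = 208999 + (3/7)*(-20)*(-4 - 140) = 208999 + (3/7)*(-20)*(-144) = 208999 + 8640/7 = 1471633/7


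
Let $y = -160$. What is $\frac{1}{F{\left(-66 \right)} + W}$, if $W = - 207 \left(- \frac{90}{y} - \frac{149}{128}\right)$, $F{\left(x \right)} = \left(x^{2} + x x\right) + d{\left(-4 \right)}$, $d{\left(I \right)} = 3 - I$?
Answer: $\frac{128}{1131971} \approx 0.00011308$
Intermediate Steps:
$F{\left(x \right)} = 7 + 2 x^{2}$ ($F{\left(x \right)} = \left(x^{2} + x x\right) + \left(3 - -4\right) = \left(x^{2} + x^{2}\right) + \left(3 + 4\right) = 2 x^{2} + 7 = 7 + 2 x^{2}$)
$W = \frac{15939}{128}$ ($W = - 207 \left(- \frac{90}{-160} - \frac{149}{128}\right) = - 207 \left(\left(-90\right) \left(- \frac{1}{160}\right) - \frac{149}{128}\right) = - 207 \left(\frac{9}{16} - \frac{149}{128}\right) = \left(-207\right) \left(- \frac{77}{128}\right) = \frac{15939}{128} \approx 124.52$)
$\frac{1}{F{\left(-66 \right)} + W} = \frac{1}{\left(7 + 2 \left(-66\right)^{2}\right) + \frac{15939}{128}} = \frac{1}{\left(7 + 2 \cdot 4356\right) + \frac{15939}{128}} = \frac{1}{\left(7 + 8712\right) + \frac{15939}{128}} = \frac{1}{8719 + \frac{15939}{128}} = \frac{1}{\frac{1131971}{128}} = \frac{128}{1131971}$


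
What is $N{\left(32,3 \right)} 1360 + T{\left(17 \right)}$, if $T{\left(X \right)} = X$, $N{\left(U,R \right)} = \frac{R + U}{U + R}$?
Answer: $1377$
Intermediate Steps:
$N{\left(U,R \right)} = 1$ ($N{\left(U,R \right)} = \frac{R + U}{R + U} = 1$)
$N{\left(32,3 \right)} 1360 + T{\left(17 \right)} = 1 \cdot 1360 + 17 = 1360 + 17 = 1377$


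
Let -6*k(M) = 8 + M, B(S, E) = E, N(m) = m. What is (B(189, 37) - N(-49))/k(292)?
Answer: -43/25 ≈ -1.7200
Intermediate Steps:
k(M) = -4/3 - M/6 (k(M) = -(8 + M)/6 = -4/3 - M/6)
(B(189, 37) - N(-49))/k(292) = (37 - 1*(-49))/(-4/3 - 1/6*292) = (37 + 49)/(-4/3 - 146/3) = 86/(-50) = 86*(-1/50) = -43/25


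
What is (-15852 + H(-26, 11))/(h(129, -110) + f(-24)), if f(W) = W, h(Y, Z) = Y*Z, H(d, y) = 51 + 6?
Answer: 5265/4738 ≈ 1.1112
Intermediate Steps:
H(d, y) = 57
(-15852 + H(-26, 11))/(h(129, -110) + f(-24)) = (-15852 + 57)/(129*(-110) - 24) = -15795/(-14190 - 24) = -15795/(-14214) = -15795*(-1/14214) = 5265/4738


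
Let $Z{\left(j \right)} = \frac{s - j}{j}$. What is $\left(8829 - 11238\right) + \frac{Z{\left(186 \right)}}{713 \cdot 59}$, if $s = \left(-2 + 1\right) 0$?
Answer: $- \frac{101339404}{42067} \approx -2409.0$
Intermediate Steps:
$s = 0$ ($s = \left(-1\right) 0 = 0$)
$Z{\left(j \right)} = -1$ ($Z{\left(j \right)} = \frac{0 - j}{j} = \frac{\left(-1\right) j}{j} = -1$)
$\left(8829 - 11238\right) + \frac{Z{\left(186 \right)}}{713 \cdot 59} = \left(8829 - 11238\right) - \frac{1}{713 \cdot 59} = -2409 - \frac{1}{42067} = - \frac{101339404}{42067}$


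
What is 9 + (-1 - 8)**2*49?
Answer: 3978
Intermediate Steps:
9 + (-1 - 8)**2*49 = 9 + (-9)**2*49 = 9 + 81*49 = 9 + 3969 = 3978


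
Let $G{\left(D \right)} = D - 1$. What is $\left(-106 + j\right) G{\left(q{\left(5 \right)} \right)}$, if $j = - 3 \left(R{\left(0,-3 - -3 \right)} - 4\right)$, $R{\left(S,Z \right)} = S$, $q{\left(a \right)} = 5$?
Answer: $-376$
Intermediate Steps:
$G{\left(D \right)} = -1 + D$
$j = 12$ ($j = - 3 \left(0 - 4\right) = \left(-3\right) \left(-4\right) = 12$)
$\left(-106 + j\right) G{\left(q{\left(5 \right)} \right)} = \left(-106 + 12\right) \left(-1 + 5\right) = \left(-94\right) 4 = -376$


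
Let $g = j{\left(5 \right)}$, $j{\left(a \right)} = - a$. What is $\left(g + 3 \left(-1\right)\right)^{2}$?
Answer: $64$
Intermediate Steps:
$g = -5$ ($g = \left(-1\right) 5 = -5$)
$\left(g + 3 \left(-1\right)\right)^{2} = \left(-5 + 3 \left(-1\right)\right)^{2} = \left(-5 - 3\right)^{2} = \left(-8\right)^{2} = 64$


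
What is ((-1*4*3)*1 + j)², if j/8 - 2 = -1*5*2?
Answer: 5776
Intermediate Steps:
j = -64 (j = 16 + 8*(-1*5*2) = 16 + 8*(-5*2) = 16 + 8*(-10) = 16 - 80 = -64)
((-1*4*3)*1 + j)² = ((-1*4*3)*1 - 64)² = (-4*3*1 - 64)² = (-12*1 - 64)² = (-12 - 64)² = (-76)² = 5776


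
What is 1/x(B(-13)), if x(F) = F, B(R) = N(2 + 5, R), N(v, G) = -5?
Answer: -1/5 ≈ -0.20000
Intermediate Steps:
B(R) = -5
1/x(B(-13)) = 1/(-5) = -1/5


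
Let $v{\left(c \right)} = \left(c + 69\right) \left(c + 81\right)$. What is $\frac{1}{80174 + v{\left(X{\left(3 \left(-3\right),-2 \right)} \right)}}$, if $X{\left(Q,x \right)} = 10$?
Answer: $\frac{1}{87363} \approx 1.1446 \cdot 10^{-5}$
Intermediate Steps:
$v{\left(c \right)} = \left(69 + c\right) \left(81 + c\right)$
$\frac{1}{80174 + v{\left(X{\left(3 \left(-3\right),-2 \right)} \right)}} = \frac{1}{80174 + \left(5589 + 10^{2} + 150 \cdot 10\right)} = \frac{1}{80174 + \left(5589 + 100 + 1500\right)} = \frac{1}{80174 + 7189} = \frac{1}{87363}$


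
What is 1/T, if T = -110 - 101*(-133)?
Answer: 1/13323 ≈ 7.5058e-5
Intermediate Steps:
T = 13323 (T = -110 + 13433 = 13323)
1/T = 1/13323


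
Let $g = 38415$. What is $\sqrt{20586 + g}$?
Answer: $\sqrt{59001} \approx 242.9$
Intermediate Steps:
$\sqrt{20586 + g} = \sqrt{20586 + 38415} = \sqrt{59001}$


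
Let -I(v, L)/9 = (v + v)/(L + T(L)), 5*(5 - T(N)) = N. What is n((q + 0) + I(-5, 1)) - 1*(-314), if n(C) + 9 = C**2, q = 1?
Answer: 485946/841 ≈ 577.82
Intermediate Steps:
T(N) = 5 - N/5
I(v, L) = -18*v/(5 + 4*L/5) (I(v, L) = -9*(v + v)/(L + (5 - L/5)) = -9*2*v/(5 + 4*L/5) = -18*v/(5 + 4*L/5))
n(C) = -9 + C**2
n((q + 0) + I(-5, 1)) - 1*(-314) = (-9 + ((1 + 0) - 90*(-5)/(25 + 4*1))**2) - 1*(-314) = (-9 + (1 - 90*(-5)/(25 + 4))**2) + 314 = (-9 + (1 - 90*(-5)/29)**2) + 314 = (-9 + (1 - 90*(-5)*1/29)**2) + 314 = (-9 + (1 + 450/29)**2) + 314 = (-9 + (479/29)**2) + 314 = (-9 + 229441/841) + 314 = 221872/841 + 314 = 485946/841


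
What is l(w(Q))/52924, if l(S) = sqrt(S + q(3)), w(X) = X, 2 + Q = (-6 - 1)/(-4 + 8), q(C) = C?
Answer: I*sqrt(3)/105848 ≈ 1.6364e-5*I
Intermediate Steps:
Q = -15/4 (Q = -2 + (-6 - 1)/(-4 + 8) = -2 - 7/4 = -15/4 ≈ -3.7500)
l(S) = sqrt(3 + S) (l(S) = sqrt(S + 3) = sqrt(3 + S))
l(w(Q))/52924 = sqrt(3 - 15/4)/52924 = sqrt(-3/4)*(1/52924) = (I*sqrt(3)/2)*(1/52924) = I*sqrt(3)/105848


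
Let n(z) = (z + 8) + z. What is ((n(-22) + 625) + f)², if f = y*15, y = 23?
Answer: 872356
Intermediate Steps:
n(z) = 8 + 2*z (n(z) = (8 + z) + z = 8 + 2*z)
f = 345 (f = 23*15 = 345)
((n(-22) + 625) + f)² = (((8 + 2*(-22)) + 625) + 345)² = (((8 - 44) + 625) + 345)² = ((-36 + 625) + 345)² = (589 + 345)² = 934² = 872356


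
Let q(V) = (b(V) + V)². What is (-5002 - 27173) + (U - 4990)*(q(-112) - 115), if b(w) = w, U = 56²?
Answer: -92845269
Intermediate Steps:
U = 3136
q(V) = 4*V² (q(V) = (V + V)² = (2*V)² = 4*V²)
(-5002 - 27173) + (U - 4990)*(q(-112) - 115) = (-5002 - 27173) + (3136 - 4990)*(4*(-112)² - 115) = -32175 - 1854*(4*12544 - 115) = -32175 - 1854*(50176 - 115) = -32175 - 1854*50061 = -32175 - 92813094 = -92845269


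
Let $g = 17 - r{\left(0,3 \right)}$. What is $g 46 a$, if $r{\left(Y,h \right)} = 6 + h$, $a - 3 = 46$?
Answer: $18032$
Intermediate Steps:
$a = 49$ ($a = 3 + 46 = 49$)
$g = 8$ ($g = 17 - \left(6 + 3\right) = 17 - 9 = 8$)
$g 46 a = 8 \cdot 46 \cdot 49 = 368 \cdot 49 = 18032$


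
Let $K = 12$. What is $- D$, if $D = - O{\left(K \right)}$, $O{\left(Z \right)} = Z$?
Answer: $12$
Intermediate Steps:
$D = -12$ ($D = \left(-1\right) 12 = -12$)
$- D = \left(-1\right) \left(-12\right) = 12$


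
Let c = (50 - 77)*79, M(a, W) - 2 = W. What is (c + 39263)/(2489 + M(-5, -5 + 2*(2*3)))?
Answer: 18565/1249 ≈ 14.864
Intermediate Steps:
M(a, W) = 2 + W
c = -2133 (c = -27*79 = -2133)
(c + 39263)/(2489 + M(-5, -5 + 2*(2*3))) = (-2133 + 39263)/(2489 + (2 + (-5 + 2*(2*3)))) = 37130/(2489 + (2 + (-5 + 2*6))) = 37130/(2489 + (2 + (-5 + 12))) = 37130/(2489 + (2 + 7)) = 37130/(2489 + 9) = 37130/2498 = 37130*(1/2498) = 18565/1249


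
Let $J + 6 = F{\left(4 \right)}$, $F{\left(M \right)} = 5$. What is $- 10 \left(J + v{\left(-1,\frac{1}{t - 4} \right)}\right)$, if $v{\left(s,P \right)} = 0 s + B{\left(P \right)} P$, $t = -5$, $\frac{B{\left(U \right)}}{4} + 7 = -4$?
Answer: $- \frac{350}{9} \approx -38.889$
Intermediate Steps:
$B{\left(U \right)} = -44$ ($B{\left(U \right)} = -28 + 4 \left(-4\right) = -28 - 16 = -44$)
$J = -1$ ($J = -6 + 5 = -1$)
$v{\left(s,P \right)} = - 44 P$ ($v{\left(s,P \right)} = 0 s - 44 P = 0 - 44 P = - 44 P$)
$- 10 \left(J + v{\left(-1,\frac{1}{t - 4} \right)}\right) = - 10 \left(-1 - \frac{44}{-5 - 4}\right) = - 10 \left(-1 - \frac{44}{-9}\right) = - 10 \left(-1 - - \frac{44}{9}\right) = - 10 \left(-1 + \frac{44}{9}\right) = \left(-10\right) \frac{35}{9} = - \frac{350}{9}$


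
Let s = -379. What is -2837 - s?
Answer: -2458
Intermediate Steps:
-2837 - s = -2837 - 1*(-379) = -2837 + 379 = -2458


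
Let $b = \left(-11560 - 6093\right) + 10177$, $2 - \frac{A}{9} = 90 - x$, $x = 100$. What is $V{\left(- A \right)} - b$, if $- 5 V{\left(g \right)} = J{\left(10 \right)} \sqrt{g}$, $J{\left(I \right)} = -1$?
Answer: $7476 + \frac{6 i \sqrt{3}}{5} \approx 7476.0 + 2.0785 i$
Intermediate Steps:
$A = 108$ ($A = 18 - 9 \left(90 - 100\right) = 18 - -90 = 18 + 90 = 108$)
$V{\left(g \right)} = \frac{\sqrt{g}}{5}$ ($V{\left(g \right)} = - \frac{\left(-1\right) \sqrt{g}}{5} = \frac{\sqrt{g}}{5}$)
$b = -7476$ ($b = \left(-11560 - 6093\right) + 10177 = -17653 + 10177 = -7476$)
$V{\left(- A \right)} - b = \frac{\sqrt{\left(-1\right) 108}}{5} - -7476 = \frac{\sqrt{-108}}{5} + 7476 = \frac{6 i \sqrt{3}}{5} + 7476 = 7476 + \frac{6 i \sqrt{3}}{5}$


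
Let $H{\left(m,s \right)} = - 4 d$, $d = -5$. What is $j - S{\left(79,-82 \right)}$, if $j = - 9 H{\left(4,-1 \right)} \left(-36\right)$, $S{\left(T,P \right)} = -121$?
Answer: $6601$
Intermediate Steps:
$H{\left(m,s \right)} = 20$ ($H{\left(m,s \right)} = \left(-4\right) \left(-5\right) = 20$)
$j = 6480$ ($j = \left(-9\right) 20 \left(-36\right) = \left(-180\right) \left(-36\right) = 6480$)
$j - S{\left(79,-82 \right)} = 6480 - -121 = 6480 + 121 = 6601$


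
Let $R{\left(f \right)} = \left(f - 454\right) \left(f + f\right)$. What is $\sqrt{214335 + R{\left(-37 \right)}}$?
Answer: $\sqrt{250669} \approx 500.67$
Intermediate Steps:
$R{\left(f \right)} = 2 f \left(-454 + f\right)$ ($R{\left(f \right)} = \left(-454 + f\right) 2 f = 2 f \left(-454 + f\right)$)
$\sqrt{214335 + R{\left(-37 \right)}} = \sqrt{214335 + 2 \left(-37\right) \left(-454 - 37\right)} = \sqrt{214335 + 2 \left(-37\right) \left(-491\right)} = \sqrt{214335 + 36334} = \sqrt{250669}$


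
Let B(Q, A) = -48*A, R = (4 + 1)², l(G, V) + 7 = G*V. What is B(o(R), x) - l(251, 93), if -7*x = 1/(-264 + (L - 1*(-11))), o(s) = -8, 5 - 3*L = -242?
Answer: -5227273/224 ≈ -23336.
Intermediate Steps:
L = 247/3 (L = 5/3 - ⅓*(-242) = 5/3 + 242/3 = 247/3 ≈ 82.333)
l(G, V) = -7 + G*V
R = 25 (R = 5² = 25)
x = 3/3584 (x = -1/(7*(-264 + (247/3 - 1*(-11)))) = -1/(7*(-264 + (247/3 + 11))) = -1/(7*(-264 + 280/3)) = -1/(7*(-512/3)) = -⅐*(-3/512) = 3/3584 ≈ 0.00083705)
B(o(R), x) - l(251, 93) = -48*3/3584 - (-7 + 251*93) = -9/224 - (-7 + 23343) = -9/224 - 1*23336 = -9/224 - 23336 = -5227273/224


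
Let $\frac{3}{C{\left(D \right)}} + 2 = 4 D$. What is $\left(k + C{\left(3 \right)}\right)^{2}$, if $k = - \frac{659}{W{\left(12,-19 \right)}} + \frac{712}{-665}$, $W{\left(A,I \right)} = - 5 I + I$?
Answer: $\frac{25230529}{283024} \approx 89.146$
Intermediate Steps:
$W{\left(A,I \right)} = - 4 I$
$C{\left(D \right)} = \frac{3}{-2 + 4 D}$
$k = - \frac{25913}{2660}$ ($k = - \frac{659}{\left(-4\right) \left(-19\right)} + \frac{712}{-665} = - \frac{659}{76} + 712 \left(- \frac{1}{665}\right) = \left(-659\right) \frac{1}{76} - \frac{712}{665} = - \frac{659}{76} - \frac{712}{665} = - \frac{25913}{2660} \approx -9.7417$)
$\left(k + C{\left(3 \right)}\right)^{2} = \left(- \frac{25913}{2660} + \frac{3}{2 \left(-1 + 2 \cdot 3\right)}\right)^{2} = \left(- \frac{25913}{2660} + \frac{3}{2 \left(-1 + 6\right)}\right)^{2} = \left(- \frac{25913}{2660} + \frac{3}{2 \cdot 5}\right)^{2} = \left(- \frac{25913}{2660} + \frac{3}{2} \cdot \frac{1}{5}\right)^{2} = \left(- \frac{25913}{2660} + \frac{3}{10}\right)^{2} = \left(- \frac{5023}{532}\right)^{2} = \frac{25230529}{283024}$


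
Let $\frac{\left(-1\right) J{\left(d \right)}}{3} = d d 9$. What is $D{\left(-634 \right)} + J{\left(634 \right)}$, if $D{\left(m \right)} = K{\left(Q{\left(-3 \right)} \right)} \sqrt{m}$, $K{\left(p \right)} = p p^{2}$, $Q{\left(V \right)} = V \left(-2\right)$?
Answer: $-10852812 + 216 i \sqrt{634} \approx -1.0853 \cdot 10^{7} + 5438.7 i$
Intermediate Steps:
$Q{\left(V \right)} = - 2 V$
$K{\left(p \right)} = p^{3}$
$J{\left(d \right)} = - 27 d^{2}$ ($J{\left(d \right)} = - 3 d d 9 = - 3 d^{2} \cdot 9 = - 3 \cdot 9 d^{2} = - 27 d^{2}$)
$D{\left(m \right)} = 216 \sqrt{m}$ ($D{\left(m \right)} = \left(\left(-2\right) \left(-3\right)\right)^{3} \sqrt{m} = 6^{3} \sqrt{m} = 216 \sqrt{m}$)
$D{\left(-634 \right)} + J{\left(634 \right)} = 216 \sqrt{-634} - 27 \cdot 634^{2} = 216 i \sqrt{634} - 10852812 = -10852812 + 216 i \sqrt{634}$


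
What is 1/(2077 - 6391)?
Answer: -1/4314 ≈ -0.00023180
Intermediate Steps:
1/(2077 - 6391) = 1/(-4314) = -1/4314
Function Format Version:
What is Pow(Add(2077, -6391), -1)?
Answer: Rational(-1, 4314) ≈ -0.00023180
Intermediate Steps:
Pow(Add(2077, -6391), -1) = Pow(-4314, -1) = Rational(-1, 4314)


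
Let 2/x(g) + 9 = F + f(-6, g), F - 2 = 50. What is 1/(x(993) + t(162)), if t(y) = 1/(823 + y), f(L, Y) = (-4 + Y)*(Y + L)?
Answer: 480771605/489078 ≈ 983.02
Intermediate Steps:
F = 52 (F = 2 + 50 = 52)
f(L, Y) = (-4 + Y)*(L + Y)
x(g) = 2/(67 + g**2 - 10*g) (x(g) = 2/(-9 + (52 + (g**2 - 4*(-6) - 4*g - 6*g))) = 2/(-9 + (52 + (g**2 + 24 - 4*g - 6*g))) = 2/(-9 + (52 + (24 + g**2 - 10*g))) = 2/(-9 + (76 + g**2 - 10*g)) = 2/(67 + g**2 - 10*g))
1/(x(993) + t(162)) = 1/(2/(67 + 993**2 - 10*993) + 1/(823 + 162)) = 1/(2/(67 + 986049 - 9930) + 1/985) = 1/(2/976186 + 1/985) = 1/(2*(1/976186) + 1/985) = 1/(1/488093 + 1/985) = 1/(489078/480771605) = 480771605/489078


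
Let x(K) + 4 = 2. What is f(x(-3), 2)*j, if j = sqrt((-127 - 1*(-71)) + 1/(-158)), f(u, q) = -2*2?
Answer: -2*I*sqrt(1398142)/79 ≈ -29.935*I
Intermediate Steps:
x(K) = -2 (x(K) = -4 + 2 = -2)
f(u, q) = -4
j = I*sqrt(1398142)/158 (j = sqrt((-127 + 71) - 1/158) = sqrt(-56 - 1/158) = sqrt(-8849/158) = I*sqrt(1398142)/158 ≈ 7.4837*I)
f(x(-3), 2)*j = -2*I*sqrt(1398142)/79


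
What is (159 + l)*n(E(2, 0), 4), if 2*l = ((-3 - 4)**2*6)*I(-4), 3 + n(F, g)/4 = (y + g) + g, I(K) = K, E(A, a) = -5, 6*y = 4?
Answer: -9724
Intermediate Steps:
y = 2/3 (y = (1/6)*4 = 2/3 ≈ 0.66667)
n(F, g) = -28/3 + 8*g (n(F, g) = -12 + 4*((2/3 + g) + g) = -12 + 4*(2/3 + 2*g) = -12 + (8/3 + 8*g) = -28/3 + 8*g)
l = -588 (l = (((-3 - 4)**2*6)*(-4))/2 = (((-7)**2*6)*(-4))/2 = ((49*6)*(-4))/2 = (294*(-4))/2 = (1/2)*(-1176) = -588)
(159 + l)*n(E(2, 0), 4) = (159 - 588)*(-28/3 + 8*4) = -429*(-28/3 + 32) = -429*68/3 = -9724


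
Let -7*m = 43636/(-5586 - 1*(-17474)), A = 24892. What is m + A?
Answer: 517842259/20804 ≈ 24891.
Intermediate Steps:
m = -10909/20804 (m = -43636/(7*(-5586 - 1*(-17474))) = -43636/(7*(-5586 + 17474)) = -43636/(7*11888) = -1/7*10909/2972 = -10909/20804 ≈ -0.52437)
m + A = -10909/20804 + 24892 = 517842259/20804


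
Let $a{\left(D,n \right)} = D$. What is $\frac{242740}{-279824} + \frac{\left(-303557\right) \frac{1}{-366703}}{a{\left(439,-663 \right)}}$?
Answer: $- \frac{9747994479153}{11261699954852} \approx -0.86559$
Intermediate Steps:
$\frac{242740}{-279824} + \frac{\left(-303557\right) \frac{1}{-366703}}{a{\left(439,-663 \right)}} = \frac{242740}{-279824} + \frac{\left(-303557\right) \frac{1}{-366703}}{439} = 242740 \left(- \frac{1}{279824}\right) + \left(-303557\right) \left(- \frac{1}{366703}\right) \frac{1}{439} = - \frac{60685}{69956} + \frac{303557}{366703} \cdot \frac{1}{439} = - \frac{60685}{69956} + \frac{303557}{160982617} = - \frac{9747994479153}{11261699954852}$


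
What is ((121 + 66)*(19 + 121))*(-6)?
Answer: -157080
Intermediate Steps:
((121 + 66)*(19 + 121))*(-6) = (187*140)*(-6) = 26180*(-6) = -157080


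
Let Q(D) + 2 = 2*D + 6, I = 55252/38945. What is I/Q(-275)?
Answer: -27626/10631985 ≈ -0.0025984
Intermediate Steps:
I = 55252/38945 (I = 55252*(1/38945) = 55252/38945 ≈ 1.4187)
Q(D) = 4 + 2*D (Q(D) = -2 + (2*D + 6) = -2 + (6 + 2*D) = 4 + 2*D)
I/Q(-275) = 55252/(38945*(4 + 2*(-275))) = 55252/(38945*(4 - 550)) = (55252/38945)/(-546) = (55252/38945)*(-1/546) = -27626/10631985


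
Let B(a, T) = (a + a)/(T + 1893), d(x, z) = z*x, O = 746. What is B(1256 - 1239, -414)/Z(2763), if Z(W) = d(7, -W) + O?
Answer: -2/1617765 ≈ -1.2363e-6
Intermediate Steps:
d(x, z) = x*z
Z(W) = 746 - 7*W (Z(W) = 7*(-W) + 746 = -7*W + 746 = 746 - 7*W)
B(a, T) = 2*a/(1893 + T) (B(a, T) = (2*a)/(1893 + T) = 2*a/(1893 + T))
B(1256 - 1239, -414)/Z(2763) = (2*(1256 - 1239)/(1893 - 414))/(746 - 7*2763) = (2*17/1479)/(746 - 19341) = (2*17*(1/1479))/(-18595) = (2/87)*(-1/18595) = -2/1617765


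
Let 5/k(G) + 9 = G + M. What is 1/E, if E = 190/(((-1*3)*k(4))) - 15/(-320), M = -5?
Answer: 192/24329 ≈ 0.0078918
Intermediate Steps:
k(G) = 5/(-14 + G) (k(G) = 5/(-9 + (G - 5)) = 5/(-9 + (-5 + G)) = 5/(-14 + G))
E = 24329/192 (E = 190/(((-1*3)*(5/(-14 + 4)))) - 15/(-320) = 190/((-15/(-10))) - 15*(-1/320) = 190/((-15*(-1)/10)) + 3/64 = 190/((-3*(-½))) + 3/64 = 190/(3/2) + 3/64 = 190*(⅔) + 3/64 = 380/3 + 3/64 = 24329/192 ≈ 126.71)
1/E = 1/(24329/192) = 192/24329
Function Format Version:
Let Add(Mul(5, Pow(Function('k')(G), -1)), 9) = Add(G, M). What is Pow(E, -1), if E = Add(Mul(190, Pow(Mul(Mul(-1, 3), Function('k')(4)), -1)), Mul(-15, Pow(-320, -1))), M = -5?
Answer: Rational(192, 24329) ≈ 0.0078918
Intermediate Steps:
Function('k')(G) = Mul(5, Pow(Add(-14, G), -1)) (Function('k')(G) = Mul(5, Pow(Add(-9, Add(G, -5)), -1)) = Mul(5, Pow(Add(-9, Add(-5, G)), -1)) = Mul(5, Pow(Add(-14, G), -1)))
E = Rational(24329, 192) (E = Add(Mul(190, Pow(Mul(Mul(-1, 3), Mul(5, Pow(Add(-14, 4), -1))), -1)), Mul(-15, Pow(-320, -1))) = Add(Mul(190, Pow(Mul(-3, Mul(5, Pow(-10, -1))), -1)), Mul(-15, Rational(-1, 320))) = Add(Mul(190, Pow(Mul(-3, Mul(5, Rational(-1, 10))), -1)), Rational(3, 64)) = Add(Mul(190, Pow(Mul(-3, Rational(-1, 2)), -1)), Rational(3, 64)) = Add(Mul(190, Pow(Rational(3, 2), -1)), Rational(3, 64)) = Add(Mul(190, Rational(2, 3)), Rational(3, 64)) = Add(Rational(380, 3), Rational(3, 64)) = Rational(24329, 192) ≈ 126.71)
Pow(E, -1) = Pow(Rational(24329, 192), -1) = Rational(192, 24329)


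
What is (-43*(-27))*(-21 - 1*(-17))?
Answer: -4644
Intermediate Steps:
(-43*(-27))*(-21 - 1*(-17)) = 1161*(-21 + 17) = 1161*(-4) = -4644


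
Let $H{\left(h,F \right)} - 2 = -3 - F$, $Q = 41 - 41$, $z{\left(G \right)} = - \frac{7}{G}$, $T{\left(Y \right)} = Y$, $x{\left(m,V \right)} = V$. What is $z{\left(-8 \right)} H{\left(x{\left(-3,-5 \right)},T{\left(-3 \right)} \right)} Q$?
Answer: $0$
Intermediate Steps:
$Q = 0$
$H{\left(h,F \right)} = -1 - F$ ($H{\left(h,F \right)} = 2 - \left(3 + F\right) = -1 - F$)
$z{\left(-8 \right)} H{\left(x{\left(-3,-5 \right)},T{\left(-3 \right)} \right)} Q = - \frac{7}{-8} \left(-1 - -3\right) 0 = \left(-7\right) \left(- \frac{1}{8}\right) \left(-1 + 3\right) 0 = \frac{7}{8} \cdot 2 \cdot 0 = \frac{7}{4} \cdot 0 = 0$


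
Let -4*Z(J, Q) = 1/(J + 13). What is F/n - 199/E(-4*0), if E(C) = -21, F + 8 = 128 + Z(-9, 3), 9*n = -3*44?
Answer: 19199/14784 ≈ 1.2986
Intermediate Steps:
n = -44/3 (n = (-3*44)/9 = (⅑)*(-132) = -44/3 ≈ -14.667)
Z(J, Q) = -1/(4*(13 + J)) (Z(J, Q) = -1/(4*(J + 13)) = -1/(4*(13 + J)))
F = 1919/16 (F = -8 + (128 - 1/(52 + 4*(-9))) = -8 + (128 - 1/(52 - 36)) = -8 + (128 - 1/16) = -8 + 2047/16 = 1919/16 ≈ 119.94)
F/n - 199/E(-4*0) = 1919/(16*(-44/3)) - 199/(-21) = (1919/16)*(-3/44) - 199*(-1/21) = -5757/704 + 199/21 = 19199/14784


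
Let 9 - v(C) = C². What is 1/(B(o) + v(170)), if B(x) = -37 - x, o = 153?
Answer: -1/29081 ≈ -3.4387e-5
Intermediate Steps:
v(C) = 9 - C²
1/(B(o) + v(170)) = 1/((-37 - 1*153) + (9 - 1*170²)) = 1/((-37 - 153) + (9 - 1*28900)) = 1/(-190 + (9 - 28900)) = 1/(-190 - 28891) = 1/(-29081) = -1/29081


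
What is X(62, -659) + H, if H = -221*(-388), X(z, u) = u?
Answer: 85089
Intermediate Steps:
H = 85748
X(62, -659) + H = -659 + 85748 = 85089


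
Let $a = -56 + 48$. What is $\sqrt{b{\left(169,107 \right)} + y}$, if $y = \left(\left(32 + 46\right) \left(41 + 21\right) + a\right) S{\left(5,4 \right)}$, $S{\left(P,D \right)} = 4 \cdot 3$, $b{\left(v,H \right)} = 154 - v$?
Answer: $\sqrt{57921} \approx 240.67$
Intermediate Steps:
$S{\left(P,D \right)} = 12$
$a = -8$
$y = 57936$ ($y = \left(\left(32 + 46\right) \left(41 + 21\right) - 8\right) 12 = \left(78 \cdot 62 - 8\right) 12 = \left(4836 - 8\right) 12 = 4828 \cdot 12 = 57936$)
$\sqrt{b{\left(169,107 \right)} + y} = \sqrt{\left(154 - 169\right) + 57936} = \sqrt{-15 + 57936} = \sqrt{57921}$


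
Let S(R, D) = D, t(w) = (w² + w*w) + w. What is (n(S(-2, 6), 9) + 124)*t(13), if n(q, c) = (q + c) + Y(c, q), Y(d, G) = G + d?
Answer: 54054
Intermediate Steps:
t(w) = w + 2*w² (t(w) = (w² + w²) + w = 2*w² + w = w + 2*w²)
n(q, c) = 2*c + 2*q (n(q, c) = (q + c) + (q + c) = (c + q) + (c + q) = 2*c + 2*q)
(n(S(-2, 6), 9) + 124)*t(13) = ((2*9 + 2*6) + 124)*(13*(1 + 2*13)) = ((18 + 12) + 124)*(13*(1 + 26)) = (30 + 124)*(13*27) = 154*351 = 54054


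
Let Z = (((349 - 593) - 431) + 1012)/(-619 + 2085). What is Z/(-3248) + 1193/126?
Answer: 57964369/6122016 ≈ 9.4682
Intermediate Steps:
Z = 337/1466 (Z = ((-244 - 431) + 1012)/1466 = (-675 + 1012)*(1/1466) = 337*(1/1466) = 337/1466 ≈ 0.22988)
Z/(-3248) + 1193/126 = (337/1466)/(-3248) + 1193/126 = (337/1466)*(-1/3248) + 1193*(1/126) = -337/4761568 + 1193/126 = 57964369/6122016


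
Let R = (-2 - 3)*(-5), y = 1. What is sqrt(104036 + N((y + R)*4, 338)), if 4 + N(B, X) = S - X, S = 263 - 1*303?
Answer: sqrt(103654) ≈ 321.95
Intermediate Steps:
S = -40 (S = 263 - 303 = -40)
R = 25 (R = -5*(-5) = 25)
N(B, X) = -44 - X (N(B, X) = -4 + (-40 - X) = -44 - X)
sqrt(104036 + N((y + R)*4, 338)) = sqrt(104036 + (-44 - 1*338)) = sqrt(104036 + (-44 - 338)) = sqrt(104036 - 382) = sqrt(103654)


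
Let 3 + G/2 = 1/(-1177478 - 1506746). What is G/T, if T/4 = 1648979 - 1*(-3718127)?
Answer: -8052673/28813029471488 ≈ -2.7948e-7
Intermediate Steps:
G = -8052673/1342112 (G = -6 + 2/(-1177478 - 1506746) = -6 + 2/(-2684224) = -6 + 2*(-1/2684224) = -6 - 1/1342112 = -8052673/1342112 ≈ -6.0000)
T = 21468424 (T = 4*(1648979 - 1*(-3718127)) = 4*(1648979 + 3718127) = 4*5367106 = 21468424)
G/T = -8052673/1342112/21468424 = -8052673/1342112*1/21468424 = -8052673/28813029471488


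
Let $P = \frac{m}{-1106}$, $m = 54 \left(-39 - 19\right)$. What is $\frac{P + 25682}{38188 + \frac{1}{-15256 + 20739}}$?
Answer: $\frac{77878952896}{115789797165} \approx 0.67259$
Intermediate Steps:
$m = -3132$ ($m = 54 \left(-58\right) = -3132$)
$P = \frac{1566}{553}$ ($P = - \frac{3132}{-1106} = \left(-3132\right) \left(- \frac{1}{1106}\right) = \frac{1566}{553} \approx 2.8318$)
$\frac{P + 25682}{38188 + \frac{1}{-15256 + 20739}} = \frac{\frac{1566}{553} + 25682}{38188 + \frac{1}{-15256 + 20739}} = \frac{14203712}{553 \left(38188 + \frac{1}{5483}\right)} = \frac{14203712}{553 \cdot \frac{209384805}{5483}} = \frac{14203712}{553} \cdot \frac{5483}{209384805} = \frac{77878952896}{115789797165}$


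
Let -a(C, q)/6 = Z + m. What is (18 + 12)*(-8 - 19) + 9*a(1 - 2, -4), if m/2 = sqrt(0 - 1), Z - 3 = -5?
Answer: -702 - 108*I ≈ -702.0 - 108.0*I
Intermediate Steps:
Z = -2 (Z = 3 - 5 = -2)
m = 2*I (m = 2*sqrt(0 - 1) = 2*sqrt(-1) = 2*I ≈ 2.0*I)
a(C, q) = 12 - 12*I (a(C, q) = -6*(-2 + 2*I) = 12 - 12*I)
(18 + 12)*(-8 - 19) + 9*a(1 - 2, -4) = (18 + 12)*(-8 - 19) + 9*(12 - 12*I) = 30*(-27) + (108 - 108*I) = -810 + (108 - 108*I) = -702 - 108*I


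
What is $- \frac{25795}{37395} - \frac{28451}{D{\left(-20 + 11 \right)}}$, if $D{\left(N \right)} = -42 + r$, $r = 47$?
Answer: $- \frac{212810824}{37395} \approx -5690.9$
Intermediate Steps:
$D{\left(N \right)} = 5$ ($D{\left(N \right)} = -42 + 47 = 5$)
$- \frac{25795}{37395} - \frac{28451}{D{\left(-20 + 11 \right)}} = - \frac{25795}{37395} - \frac{28451}{5} = \left(-25795\right) \frac{1}{37395} - \frac{28451}{5} = - \frac{5159}{7479} - \frac{28451}{5} = - \frac{212810824}{37395}$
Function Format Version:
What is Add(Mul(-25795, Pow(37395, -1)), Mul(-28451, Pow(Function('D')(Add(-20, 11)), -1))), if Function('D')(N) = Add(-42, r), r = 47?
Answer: Rational(-212810824, 37395) ≈ -5690.9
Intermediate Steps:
Function('D')(N) = 5 (Function('D')(N) = Add(-42, 47) = 5)
Add(Mul(-25795, Pow(37395, -1)), Mul(-28451, Pow(Function('D')(Add(-20, 11)), -1))) = Add(Mul(-25795, Pow(37395, -1)), Mul(-28451, Pow(5, -1))) = Add(Mul(-25795, Rational(1, 37395)), Mul(-28451, Rational(1, 5))) = Add(Rational(-5159, 7479), Rational(-28451, 5)) = Rational(-212810824, 37395)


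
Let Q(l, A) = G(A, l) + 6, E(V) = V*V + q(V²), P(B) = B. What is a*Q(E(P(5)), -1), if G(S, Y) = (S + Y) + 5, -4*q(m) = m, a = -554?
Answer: -31855/2 ≈ -15928.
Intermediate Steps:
q(m) = -m/4
G(S, Y) = 5 + S + Y
E(V) = 3*V²/4 (E(V) = V*V - V²/4 = V² - V²/4 = 3*V²/4)
Q(l, A) = 11 + A + l (Q(l, A) = (5 + A + l) + 6 = 11 + A + l)
a*Q(E(P(5)), -1) = -554*(11 - 1 + (¾)*5²) = -554*(11 - 1 + (¾)*25) = -554*(11 - 1 + 75/4) = -554*115/4 = -31855/2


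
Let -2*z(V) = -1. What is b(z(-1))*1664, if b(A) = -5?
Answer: -8320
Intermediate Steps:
z(V) = ½ (z(V) = -½*(-1) = ½)
b(z(-1))*1664 = -5*1664 = -8320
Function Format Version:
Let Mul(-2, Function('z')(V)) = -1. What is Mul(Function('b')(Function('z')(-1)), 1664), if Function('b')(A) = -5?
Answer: -8320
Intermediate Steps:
Function('z')(V) = Rational(1, 2) (Function('z')(V) = Mul(Rational(-1, 2), -1) = Rational(1, 2))
Mul(Function('b')(Function('z')(-1)), 1664) = Mul(-5, 1664) = -8320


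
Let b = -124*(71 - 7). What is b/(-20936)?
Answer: 992/2617 ≈ 0.37906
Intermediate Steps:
b = -7936 (b = -124*64 = -7936)
b/(-20936) = -7936/(-20936) = -7936*(-1/20936) = 992/2617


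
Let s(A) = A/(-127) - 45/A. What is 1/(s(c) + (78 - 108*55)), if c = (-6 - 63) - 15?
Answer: -3556/20841015 ≈ -0.00017063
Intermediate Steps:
c = -84 (c = -69 - 15 = -84)
s(A) = -45/A - A/127 (s(A) = A*(-1/127) - 45/A = -A/127 - 45/A = -45/A - A/127)
1/(s(c) + (78 - 108*55)) = 1/((-45/(-84) - 1/127*(-84)) + (78 - 108*55)) = 1/((-45*(-1/84) + 84/127) + (78 - 5940)) = 1/((15/28 + 84/127) - 5862) = 1/(4257/3556 - 5862) = 1/(-20841015/3556) = -3556/20841015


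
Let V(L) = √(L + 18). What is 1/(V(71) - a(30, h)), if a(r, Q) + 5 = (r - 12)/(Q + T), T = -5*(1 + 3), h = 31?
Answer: -407/9400 + 121*√89/9400 ≈ 0.078140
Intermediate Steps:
V(L) = √(18 + L)
T = -20 (T = -5*4 = -20)
a(r, Q) = -5 + (-12 + r)/(-20 + Q) (a(r, Q) = -5 + (r - 12)/(Q - 20) = -5 + (-12 + r)/(-20 + Q))
1/(V(71) - a(30, h)) = 1/(√(18 + 71) - (88 + 30 - 5*31)/(-20 + 31)) = 1/(√89 - (88 + 30 - 155)/11) = 1/(√89 - (-37)/11) = 1/(√89 - 1*(-37/11)) = 1/(√89 + 37/11) = 1/(37/11 + √89)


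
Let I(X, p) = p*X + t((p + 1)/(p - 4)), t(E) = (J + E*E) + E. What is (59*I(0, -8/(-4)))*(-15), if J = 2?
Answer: -9735/4 ≈ -2433.8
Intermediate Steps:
t(E) = 2 + E + E² (t(E) = (2 + E*E) + E = (2 + E²) + E = 2 + E + E²)
I(X, p) = 2 + X*p + (1 + p)²/(-4 + p)² + (1 + p)/(-4 + p) (I(X, p) = p*X + (2 + (p + 1)/(p - 4) + ((p + 1)/(p - 4))²) = X*p + (2 + (1 + p)/(-4 + p) + ((1 + p)/(-4 + p))²) = X*p + (2 + (1 + p)/(-4 + p) + (1 + p)²/(-4 + p)²) = X*p + (2 + (1 + p)²/(-4 + p)² + (1 + p)/(-4 + p)) = 2 + X*p + (1 + p)²/(-4 + p)² + (1 + p)/(-4 + p))
(59*I(0, -8/(-4)))*(-15) = (59*(((1 - 8/(-4))² + (-4 - 8/(-4))²*(2 + 0*(-8/(-4))) + (1 - 8/(-4))*(-4 - 8/(-4)))/(-4 - 8/(-4))²))*(-15) = (59*(((1 - 8*(-¼))² + (-4 - 8*(-¼))²*(2 + 0*(-8*(-¼))) + (1 - 8*(-¼))*(-4 - 8*(-¼)))/(-4 - 8*(-¼))²))*(-15) = (59*(((1 + 2)² + (-4 + 2)²*(2 + 0*2) + (1 + 2)*(-4 + 2))/(-4 + 2)²))*(-15) = (59*((3² + (-2)²*(2 + 0) + 3*(-2))/(-2)²))*(-15) = (59*((9 + 4*2 - 6)/4))*(-15) = (59*((9 + 8 - 6)/4))*(-15) = (59*((¼)*11))*(-15) = (59*(11/4))*(-15) = (649/4)*(-15) = -9735/4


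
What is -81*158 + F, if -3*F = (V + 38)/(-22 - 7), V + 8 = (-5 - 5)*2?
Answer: -1113416/87 ≈ -12798.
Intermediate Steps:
V = -28 (V = -8 + (-5 - 5)*2 = -8 - 10*2 = -8 - 20 = -28)
F = 10/87 (F = -(-28 + 38)/(3*(-22 - 7)) = -10/(3*(-29)) = -10*(-1)/(3*29) = -⅓*(-10/29) = 10/87 ≈ 0.11494)
-81*158 + F = -81*158 + 10/87 = -12798 + 10/87 = -1113416/87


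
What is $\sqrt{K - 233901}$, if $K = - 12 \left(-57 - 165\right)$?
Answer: $3 i \sqrt{25693} \approx 480.87 i$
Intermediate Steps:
$K = 2664$ ($K = \left(-12\right) \left(-222\right) = 2664$)
$\sqrt{K - 233901} = \sqrt{2664 - 233901} = \sqrt{-231237} = 3 i \sqrt{25693}$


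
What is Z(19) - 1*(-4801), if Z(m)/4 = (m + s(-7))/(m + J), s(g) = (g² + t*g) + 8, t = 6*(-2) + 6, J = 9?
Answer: 33725/7 ≈ 4817.9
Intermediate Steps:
t = -6 (t = -12 + 6 = -6)
s(g) = 8 + g² - 6*g (s(g) = (g² - 6*g) + 8 = 8 + g² - 6*g)
Z(m) = 4*(99 + m)/(9 + m) (Z(m) = 4*((m + (8 + (-7)² - 6*(-7)))/(m + 9)) = 4*((m + (8 + 49 + 42))/(9 + m)) = 4*((m + 99)/(9 + m)) = 4*((99 + m)/(9 + m)) = 4*(99 + m)/(9 + m))
Z(19) - 1*(-4801) = 4*(99 + 19)/(9 + 19) - 1*(-4801) = 4*118/28 + 4801 = 4*(1/28)*118 + 4801 = 118/7 + 4801 = 33725/7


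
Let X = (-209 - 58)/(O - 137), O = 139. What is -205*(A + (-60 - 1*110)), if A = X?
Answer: 124435/2 ≈ 62218.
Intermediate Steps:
X = -267/2 (X = (-209 - 58)/(139 - 137) = -267/2 ≈ -133.50)
A = -267/2 ≈ -133.50
-205*(A + (-60 - 1*110)) = -205*(-267/2 + (-60 - 1*110)) = -205*(-267/2 + (-60 - 110)) = -205*(-267/2 - 170) = -205*(-607/2) = 124435/2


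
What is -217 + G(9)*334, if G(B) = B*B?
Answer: 26837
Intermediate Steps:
G(B) = B**2
-217 + G(9)*334 = -217 + 9**2*334 = -217 + 81*334 = -217 + 27054 = 26837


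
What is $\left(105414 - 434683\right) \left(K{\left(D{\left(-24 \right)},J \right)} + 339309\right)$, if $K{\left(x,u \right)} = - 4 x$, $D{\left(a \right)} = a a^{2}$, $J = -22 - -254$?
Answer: $-129931193745$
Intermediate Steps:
$J = 232$ ($J = -22 + 254 = 232$)
$D{\left(a \right)} = a^{3}$
$\left(105414 - 434683\right) \left(K{\left(D{\left(-24 \right)},J \right)} + 339309\right) = \left(105414 - 434683\right) \left(- 4 \left(-24\right)^{3} + 339309\right) = - 329269 \left(\left(-4\right) \left(-13824\right) + 339309\right) = - 329269 \left(55296 + 339309\right) = \left(-329269\right) 394605 = -129931193745$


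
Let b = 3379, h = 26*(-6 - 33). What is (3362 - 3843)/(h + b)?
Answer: -481/2365 ≈ -0.20338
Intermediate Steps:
h = -1014 (h = 26*(-39) = -1014)
(3362 - 3843)/(h + b) = (3362 - 3843)/(-1014 + 3379) = -481/2365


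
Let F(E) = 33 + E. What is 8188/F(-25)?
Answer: 2047/2 ≈ 1023.5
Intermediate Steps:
8188/F(-25) = 8188/(33 - 25) = 8188/8 = 8188*(⅛) = 2047/2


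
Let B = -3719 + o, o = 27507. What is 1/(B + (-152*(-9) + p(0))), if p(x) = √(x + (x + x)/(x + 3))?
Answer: 1/25156 ≈ 3.9752e-5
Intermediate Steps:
B = 23788 (B = -3719 + 27507 = 23788)
p(x) = √(x + 2*x/(3 + x)) (p(x) = √(x + (2*x)/(3 + x)) = √(x + 2*x/(3 + x)))
1/(B + (-152*(-9) + p(0))) = 1/(23788 + (-152*(-9) + √(0*(5 + 0)/(3 + 0)))) = 1/(23788 + (1368 + √(0*5/3))) = 1/(23788 + (1368 + √(0*(⅓)*5))) = 1/(23788 + (1368 + √0)) = 1/(23788 + (1368 + 0)) = 1/(23788 + 1368) = 1/25156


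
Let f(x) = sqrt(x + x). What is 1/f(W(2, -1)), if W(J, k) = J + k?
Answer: sqrt(2)/2 ≈ 0.70711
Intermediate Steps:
f(x) = sqrt(2)*sqrt(x) (f(x) = sqrt(2*x) = sqrt(2)*sqrt(x))
1/f(W(2, -1)) = 1/(sqrt(2)*sqrt(2 - 1)) = 1/(sqrt(2)*sqrt(1)) = 1/(sqrt(2)*1) = 1/(sqrt(2)) = sqrt(2)/2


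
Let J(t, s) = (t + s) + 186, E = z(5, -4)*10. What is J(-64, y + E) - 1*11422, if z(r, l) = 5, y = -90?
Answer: -11340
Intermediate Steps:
E = 50 (E = 5*10 = 50)
J(t, s) = 186 + s + t (J(t, s) = (s + t) + 186 = 186 + s + t)
J(-64, y + E) - 1*11422 = (186 + (-90 + 50) - 64) - 1*11422 = (186 - 40 - 64) - 11422 = 82 - 11422 = -11340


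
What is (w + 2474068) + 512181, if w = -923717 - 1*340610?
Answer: 1721922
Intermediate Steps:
w = -1264327 (w = -923717 - 340610 = -1264327)
(w + 2474068) + 512181 = (-1264327 + 2474068) + 512181 = 1209741 + 512181 = 1721922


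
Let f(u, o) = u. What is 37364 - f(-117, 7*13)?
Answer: 37481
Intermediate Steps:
37364 - f(-117, 7*13) = 37364 - 1*(-117) = 37364 + 117 = 37481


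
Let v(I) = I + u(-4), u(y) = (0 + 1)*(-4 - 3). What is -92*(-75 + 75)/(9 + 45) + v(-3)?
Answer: -10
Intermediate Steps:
u(y) = -7 (u(y) = 1*(-7) = -7)
v(I) = -7 + I (v(I) = I - 7 = -7 + I)
-92*(-75 + 75)/(9 + 45) + v(-3) = -92*(-75 + 75)/(9 + 45) + (-7 - 3) = -0/54 - 10 = -92*0 - 10 = 0 - 10 = -10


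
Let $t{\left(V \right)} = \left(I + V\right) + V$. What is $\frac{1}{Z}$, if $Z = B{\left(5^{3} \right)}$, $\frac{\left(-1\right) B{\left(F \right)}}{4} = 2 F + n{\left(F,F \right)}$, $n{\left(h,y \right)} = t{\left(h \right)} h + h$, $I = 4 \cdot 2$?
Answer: $- \frac{1}{130500} \approx -7.6628 \cdot 10^{-6}$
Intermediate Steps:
$I = 8$
$t{\left(V \right)} = 8 + 2 V$ ($t{\left(V \right)} = \left(8 + V\right) + V = 8 + 2 V$)
$n{\left(h,y \right)} = h + h \left(8 + 2 h\right)$ ($n{\left(h,y \right)} = \left(8 + 2 h\right) h + h = h \left(8 + 2 h\right) + h = h + h \left(8 + 2 h\right)$)
$B{\left(F \right)} = - 8 F - 4 F \left(9 + 2 F\right)$ ($B{\left(F \right)} = - 4 \left(2 F + F \left(9 + 2 F\right)\right) = - 8 F - 4 F \left(9 + 2 F\right)$)
$Z = -130500$ ($Z = 4 \cdot 5^{3} \left(-11 - 2 \cdot 5^{3}\right) = 4 \cdot 125 \left(-11 - 250\right) = 4 \cdot 125 \left(-261\right) = -130500$)
$\frac{1}{Z} = \frac{1}{-130500} = - \frac{1}{130500}$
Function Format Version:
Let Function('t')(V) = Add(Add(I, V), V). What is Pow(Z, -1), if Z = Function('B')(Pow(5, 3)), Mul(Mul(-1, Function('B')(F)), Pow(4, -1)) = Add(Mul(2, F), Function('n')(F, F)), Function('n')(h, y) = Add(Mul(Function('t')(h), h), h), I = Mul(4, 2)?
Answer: Rational(-1, 130500) ≈ -7.6628e-6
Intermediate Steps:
I = 8
Function('t')(V) = Add(8, Mul(2, V)) (Function('t')(V) = Add(Add(8, V), V) = Add(8, Mul(2, V)))
Function('n')(h, y) = Add(h, Mul(h, Add(8, Mul(2, h)))) (Function('n')(h, y) = Add(Mul(Add(8, Mul(2, h)), h), h) = Add(Mul(h, Add(8, Mul(2, h))), h) = Add(h, Mul(h, Add(8, Mul(2, h)))))
Function('B')(F) = Add(Mul(-8, F), Mul(-4, F, Add(9, Mul(2, F)))) (Function('B')(F) = Mul(-4, Add(Mul(2, F), Mul(F, Add(9, Mul(2, F))))) = Add(Mul(-8, F), Mul(-4, F, Add(9, Mul(2, F)))))
Z = -130500 (Z = Mul(4, Pow(5, 3), Add(-11, Mul(-2, Pow(5, 3)))) = Mul(4, 125, Add(-11, Mul(-2, 125))) = Mul(4, 125, Add(-11, -250)) = Mul(4, 125, -261) = -130500)
Pow(Z, -1) = Pow(-130500, -1) = Rational(-1, 130500)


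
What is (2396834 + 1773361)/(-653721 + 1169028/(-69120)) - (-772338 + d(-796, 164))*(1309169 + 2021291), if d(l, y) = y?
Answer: 3227931405749153957320/1255176793 ≈ 2.5717e+12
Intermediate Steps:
(2396834 + 1773361)/(-653721 + 1169028/(-69120)) - (-772338 + d(-796, 164))*(1309169 + 2021291) = (2396834 + 1773361)/(-653721 + 1169028/(-69120)) - (-772338 + 164)*(1309169 + 2021291) = 4170195/(-653721 + 1169028*(-1/69120)) - (-772174)*3330460 = 4170195/(-653721 - 32473/1920) - 1*(-2571694620040) = 4170195/(-1255176793/1920) + 2571694620040 = 4170195*(-1920/1255176793) + 2571694620040 = -8006774400/1255176793 + 2571694620040 = 3227931405749153957320/1255176793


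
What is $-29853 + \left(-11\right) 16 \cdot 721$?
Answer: $-156749$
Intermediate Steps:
$-29853 + \left(-11\right) 16 \cdot 721 = -29853 - 126896 = -156749$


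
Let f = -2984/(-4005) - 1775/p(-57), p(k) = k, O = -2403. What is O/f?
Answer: -182856285/2426321 ≈ -75.364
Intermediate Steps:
f = 2426321/76095 (f = -2984/(-4005) - 1775/(-57) = -2984*(-1/4005) - 1775*(-1/57) = 2984/4005 + 1775/57 = 2426321/76095 ≈ 31.885)
O/f = -2403/2426321/76095 = -2403*76095/2426321 = -182856285/2426321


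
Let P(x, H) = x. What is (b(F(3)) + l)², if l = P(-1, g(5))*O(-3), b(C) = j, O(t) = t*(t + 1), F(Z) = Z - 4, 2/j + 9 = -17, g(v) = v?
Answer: 6241/169 ≈ 36.929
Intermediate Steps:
j = -1/13 (j = 2/(-9 - 17) = 2/(-26) = 2*(-1/26) = -1/13 ≈ -0.076923)
F(Z) = -4 + Z
O(t) = t*(1 + t)
b(C) = -1/13
l = -6 (l = -(-3)*(1 - 3) = -(-3)*(-2) = -1*6 = -6)
(b(F(3)) + l)² = (-1/13 - 6)² = (-79/13)² = 6241/169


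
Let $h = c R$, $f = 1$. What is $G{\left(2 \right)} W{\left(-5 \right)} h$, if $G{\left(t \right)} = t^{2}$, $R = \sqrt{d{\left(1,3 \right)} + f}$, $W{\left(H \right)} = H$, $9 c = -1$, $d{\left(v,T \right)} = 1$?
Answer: $\frac{20 \sqrt{2}}{9} \approx 3.1427$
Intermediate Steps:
$c = - \frac{1}{9}$ ($c = \frac{1}{9} \left(-1\right) = - \frac{1}{9} \approx -0.11111$)
$R = \sqrt{2}$ ($R = \sqrt{1 + 1} = \sqrt{2} \approx 1.4142$)
$h = - \frac{\sqrt{2}}{9} \approx -0.15713$
$G{\left(2 \right)} W{\left(-5 \right)} h = 2^{2} \left(-5\right) \left(- \frac{\sqrt{2}}{9}\right) = 4 \left(-5\right) \left(- \frac{\sqrt{2}}{9}\right) = - 20 \left(- \frac{\sqrt{2}}{9}\right) = \frac{20 \sqrt{2}}{9}$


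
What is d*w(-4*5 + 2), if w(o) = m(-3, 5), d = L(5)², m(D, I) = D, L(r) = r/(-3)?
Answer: -25/3 ≈ -8.3333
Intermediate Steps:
L(r) = -r/3 (L(r) = r*(-⅓) = -r/3)
d = 25/9 (d = (-⅓*5)² = (-5/3)² = 25/9 ≈ 2.7778)
w(o) = -3
d*w(-4*5 + 2) = (25/9)*(-3) = -25/3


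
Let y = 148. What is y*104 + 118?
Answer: 15510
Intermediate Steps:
y*104 + 118 = 148*104 + 118 = 15392 + 118 = 15510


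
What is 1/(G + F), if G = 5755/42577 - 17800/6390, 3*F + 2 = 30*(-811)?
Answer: -27206703/220736608747 ≈ -0.00012325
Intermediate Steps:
F = -24332/3 (F = -⅔ + (30*(-811))/3 = -⅔ + (⅓)*(-24330) = -⅔ - 8110 = -24332/3 ≈ -8110.7)
G = -72109615/27206703 (G = 5755*(1/42577) - 17800*1/6390 = 5755/42577 - 1780/639 = -72109615/27206703 ≈ -2.6504)
1/(G + F) = 1/(-72109615/27206703 - 24332/3) = 1/(-220736608747/27206703) = -27206703/220736608747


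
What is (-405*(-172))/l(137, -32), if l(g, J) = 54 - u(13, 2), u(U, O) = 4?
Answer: 6966/5 ≈ 1393.2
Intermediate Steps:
l(g, J) = 50 (l(g, J) = 54 - 1*4 = 54 - 4 = 50)
(-405*(-172))/l(137, -32) = -405*(-172)/50 = 69660*(1/50) = 6966/5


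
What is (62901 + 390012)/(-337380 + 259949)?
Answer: -452913/77431 ≈ -5.8492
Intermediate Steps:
(62901 + 390012)/(-337380 + 259949) = 452913/(-77431) = 452913*(-1/77431) = -452913/77431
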